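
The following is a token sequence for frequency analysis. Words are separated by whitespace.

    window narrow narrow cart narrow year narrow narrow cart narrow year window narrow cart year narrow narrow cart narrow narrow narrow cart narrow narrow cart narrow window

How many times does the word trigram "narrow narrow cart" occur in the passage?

5

Scanning the 25 overlapping trigram windows for "narrow narrow cart":
  position 2–4: narrow narrow cart
  position 7–9: narrow narrow cart
  position 16–18: narrow narrow cart
  position 20–22: narrow narrow cart
  position 23–25: narrow narrow cart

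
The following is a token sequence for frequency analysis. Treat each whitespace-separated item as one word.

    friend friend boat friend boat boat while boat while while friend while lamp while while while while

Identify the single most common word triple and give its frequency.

"while while while", 2 times

Trigram frequencies (highest first):
  while while while: 2
  friend friend boat: 1
  friend boat friend: 1
  boat friend boat: 1
  friend boat boat: 1
  boat boat while: 1
  … (8 more, each ≤ 1)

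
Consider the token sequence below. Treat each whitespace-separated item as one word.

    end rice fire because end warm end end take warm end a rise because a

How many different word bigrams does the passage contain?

13

15 tokens → 14 bigram windows in total.
Repeated bigrams (each contributes count−1 duplicates):
  warm end: 2
1 duplicate windows → 14 − 1 = 13 distinct.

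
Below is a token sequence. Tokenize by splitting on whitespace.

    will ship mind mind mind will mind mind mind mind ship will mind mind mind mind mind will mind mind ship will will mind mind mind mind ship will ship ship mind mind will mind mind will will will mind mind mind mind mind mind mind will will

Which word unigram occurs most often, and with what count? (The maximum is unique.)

Unigram frequencies (highest first):
  mind: 29
  will: 13
  ship: 6

"mind", 29 times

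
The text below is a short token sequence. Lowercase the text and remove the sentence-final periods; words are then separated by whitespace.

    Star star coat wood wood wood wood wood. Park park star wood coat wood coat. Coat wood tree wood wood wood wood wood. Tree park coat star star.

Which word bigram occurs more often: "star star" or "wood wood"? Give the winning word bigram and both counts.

"star star": 2 occurrences
"wood wood": 8 occurrences

"wood wood" (8 vs 2)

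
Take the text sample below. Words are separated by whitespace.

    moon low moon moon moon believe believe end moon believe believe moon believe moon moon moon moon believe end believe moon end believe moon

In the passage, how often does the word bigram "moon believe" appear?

4

Scanning the 23 overlapping bigram windows for "moon believe":
  position 5–6: moon believe
  position 9–10: moon believe
  position 12–13: moon believe
  position 17–18: moon believe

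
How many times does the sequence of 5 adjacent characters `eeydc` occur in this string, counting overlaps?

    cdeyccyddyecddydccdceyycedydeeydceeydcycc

Sliding a length-5 window over the 41 characters (37 positions):
  position 29–33: eeydc
  position 34–38: eeydc

2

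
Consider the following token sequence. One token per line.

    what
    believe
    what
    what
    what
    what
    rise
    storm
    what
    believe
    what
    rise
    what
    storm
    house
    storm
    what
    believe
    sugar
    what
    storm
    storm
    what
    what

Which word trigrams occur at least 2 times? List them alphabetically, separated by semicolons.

Trigram counts meeting the condition (at least 2 times):
  storm what believe: 2
  what believe what: 2
  what what what: 2

storm what believe; what believe what; what what what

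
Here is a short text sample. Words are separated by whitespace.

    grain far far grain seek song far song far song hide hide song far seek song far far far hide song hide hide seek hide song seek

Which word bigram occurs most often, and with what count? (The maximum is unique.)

Bigram frequencies (highest first):
  song far: 4
  far far: 3
  hide song: 3
  seek song: 2
  far song: 2
  song hide: 2
  … (9 more, each ≤ 2)

"song far", 4 times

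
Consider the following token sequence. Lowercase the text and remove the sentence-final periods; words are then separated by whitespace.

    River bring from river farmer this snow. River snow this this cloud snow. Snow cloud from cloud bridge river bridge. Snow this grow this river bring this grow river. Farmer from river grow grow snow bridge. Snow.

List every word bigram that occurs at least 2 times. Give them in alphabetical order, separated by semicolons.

Bigram counts meeting the condition (at least 2 times):
  bridge snow: 2
  from river: 2
  river bring: 2
  river farmer: 2
  snow this: 2
  this grow: 2

bridge snow; from river; river bring; river farmer; snow this; this grow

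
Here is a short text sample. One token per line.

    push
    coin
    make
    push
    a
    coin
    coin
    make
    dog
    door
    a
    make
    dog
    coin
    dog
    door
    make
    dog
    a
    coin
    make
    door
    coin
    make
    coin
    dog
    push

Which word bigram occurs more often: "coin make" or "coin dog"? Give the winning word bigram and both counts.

"coin make": 4 occurrences
"coin dog": 2 occurrences

"coin make" (4 vs 2)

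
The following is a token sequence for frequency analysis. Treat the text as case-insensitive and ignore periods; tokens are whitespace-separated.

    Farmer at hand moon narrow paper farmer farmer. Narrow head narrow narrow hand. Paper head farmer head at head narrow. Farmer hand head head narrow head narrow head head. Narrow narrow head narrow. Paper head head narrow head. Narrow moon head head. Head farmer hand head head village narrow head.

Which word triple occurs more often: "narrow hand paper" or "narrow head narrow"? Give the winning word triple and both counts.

"narrow head narrow" (4 vs 1)

"narrow hand paper": 1 occurrence
"narrow head narrow": 4 occurrences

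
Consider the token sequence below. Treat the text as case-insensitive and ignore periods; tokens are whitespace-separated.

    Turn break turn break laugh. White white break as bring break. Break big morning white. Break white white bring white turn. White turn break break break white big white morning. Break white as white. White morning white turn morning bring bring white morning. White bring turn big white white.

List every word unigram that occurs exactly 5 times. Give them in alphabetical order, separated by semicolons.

Unigram counts meeting the condition (exactly 5 times):
  bring: 5
  morning: 5

bring; morning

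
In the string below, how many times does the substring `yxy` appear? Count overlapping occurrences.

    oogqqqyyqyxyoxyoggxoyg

Sliding a length-3 window over the 22 characters (20 positions):
  position 10–12: yxy

1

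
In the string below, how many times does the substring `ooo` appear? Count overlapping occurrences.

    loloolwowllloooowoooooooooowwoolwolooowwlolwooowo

Sliding a length-3 window over the 49 characters (47 positions):
  position 13–15: ooo
  position 14–16: ooo
  position 18–20: ooo
  position 19–21: ooo
  position 20–22: ooo
  position 21–23: ooo
  position 22–24: ooo
  position 23–25: ooo
  position 24–26: ooo
  position 25–27: ooo
  … (2 more)

12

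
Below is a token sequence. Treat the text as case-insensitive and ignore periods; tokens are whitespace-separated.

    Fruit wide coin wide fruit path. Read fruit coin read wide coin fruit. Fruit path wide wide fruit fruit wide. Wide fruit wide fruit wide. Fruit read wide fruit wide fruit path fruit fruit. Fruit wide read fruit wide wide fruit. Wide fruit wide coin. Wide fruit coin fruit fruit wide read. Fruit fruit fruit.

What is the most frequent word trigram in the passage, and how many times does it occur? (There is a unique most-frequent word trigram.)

"wide fruit wide", 5 times

Trigram frequencies (highest first):
  wide fruit wide: 5
  fruit wide fruit: 4
  wide wide fruit: 3
  fruit fruit wide: 3
  fruit wide coin: 2
  wide coin wide: 2
  … (27 more, each ≤ 2)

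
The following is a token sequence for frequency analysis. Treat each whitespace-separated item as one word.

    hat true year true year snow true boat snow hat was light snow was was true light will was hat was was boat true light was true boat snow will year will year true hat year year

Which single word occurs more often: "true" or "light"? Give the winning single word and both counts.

"true": 7 occurrences
"light": 3 occurrences

"true" (7 vs 3)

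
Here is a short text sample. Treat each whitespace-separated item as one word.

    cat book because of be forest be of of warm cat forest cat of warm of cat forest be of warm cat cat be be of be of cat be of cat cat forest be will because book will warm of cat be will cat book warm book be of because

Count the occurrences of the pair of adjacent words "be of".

6

Scanning the 50 overlapping bigram windows for "be of":
  position 7–8: be of
  position 19–20: be of
  position 25–26: be of
  position 27–28: be of
  position 30–31: be of
  position 49–50: be of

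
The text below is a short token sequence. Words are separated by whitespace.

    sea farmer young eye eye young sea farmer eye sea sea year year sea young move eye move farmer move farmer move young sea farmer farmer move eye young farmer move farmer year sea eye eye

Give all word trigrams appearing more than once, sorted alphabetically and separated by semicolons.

Trigram counts meeting the condition (more than once):
  farmer move farmer: 2
  move farmer move: 2
  young sea farmer: 2

farmer move farmer; move farmer move; young sea farmer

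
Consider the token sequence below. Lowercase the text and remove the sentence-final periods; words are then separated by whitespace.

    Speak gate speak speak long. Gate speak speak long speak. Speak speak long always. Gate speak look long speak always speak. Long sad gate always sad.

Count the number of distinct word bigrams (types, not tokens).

16

26 tokens → 25 bigram windows in total.
Repeated bigrams (each contributes count−1 duplicates):
  speak long: 4
  speak speak: 4
  gate speak: 3
  long speak: 2
9 duplicate windows → 25 − 9 = 16 distinct.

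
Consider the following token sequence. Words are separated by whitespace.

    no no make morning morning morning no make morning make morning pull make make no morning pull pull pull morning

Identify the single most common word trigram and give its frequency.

Trigram frequencies (highest first):
  no make morning: 2
  no no make: 1
  make morning morning: 1
  morning morning morning: 1
  morning morning no: 1
  morning no make: 1
  … (11 more, each ≤ 1)

"no make morning", 2 times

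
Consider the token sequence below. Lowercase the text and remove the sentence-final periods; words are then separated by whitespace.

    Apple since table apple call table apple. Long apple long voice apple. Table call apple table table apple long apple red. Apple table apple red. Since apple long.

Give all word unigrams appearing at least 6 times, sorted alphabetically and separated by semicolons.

apple; table

Unigram counts meeting the condition (at least 6 times):
  apple: 11
  table: 6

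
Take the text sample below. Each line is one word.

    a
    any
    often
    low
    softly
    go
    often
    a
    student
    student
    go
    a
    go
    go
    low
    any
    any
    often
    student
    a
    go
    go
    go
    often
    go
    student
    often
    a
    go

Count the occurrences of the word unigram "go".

9

Scanning the 29 tokens for "go":
  position 6: go
  position 11: go
  position 13: go
  position 14: go
  position 21: go
  position 22: go
  position 23: go
  position 25: go
  position 29: go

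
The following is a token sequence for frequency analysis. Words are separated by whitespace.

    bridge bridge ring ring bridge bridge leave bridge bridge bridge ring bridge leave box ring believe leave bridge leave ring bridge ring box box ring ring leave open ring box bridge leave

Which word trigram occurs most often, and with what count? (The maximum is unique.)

"bridge bridge ring", 2 times

Trigram frequencies (highest first):
  bridge bridge ring: 2
  bridge ring ring: 1
  ring ring bridge: 1
  ring bridge bridge: 1
  bridge bridge leave: 1
  bridge leave bridge: 1
  … (23 more, each ≤ 1)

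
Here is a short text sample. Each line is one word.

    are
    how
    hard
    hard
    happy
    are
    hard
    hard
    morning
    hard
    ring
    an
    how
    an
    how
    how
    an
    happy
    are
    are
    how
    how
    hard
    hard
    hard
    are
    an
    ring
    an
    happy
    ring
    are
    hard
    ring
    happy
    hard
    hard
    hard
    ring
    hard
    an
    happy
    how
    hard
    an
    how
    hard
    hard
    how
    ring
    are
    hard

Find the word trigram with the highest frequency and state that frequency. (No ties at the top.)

"how hard hard", 3 times

Trigram frequencies (highest first):
  how hard hard: 3
  hard hard hard: 2
  ring are hard: 2
  are how hard: 1
  hard hard happy: 1
  hard happy are: 1
  … (40 more, each ≤ 1)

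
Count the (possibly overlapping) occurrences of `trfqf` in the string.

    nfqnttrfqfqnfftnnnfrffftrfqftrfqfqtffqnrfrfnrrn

Sliding a length-5 window over the 47 characters (43 positions):
  position 6–10: trfqf
  position 24–28: trfqf
  position 29–33: trfqf

3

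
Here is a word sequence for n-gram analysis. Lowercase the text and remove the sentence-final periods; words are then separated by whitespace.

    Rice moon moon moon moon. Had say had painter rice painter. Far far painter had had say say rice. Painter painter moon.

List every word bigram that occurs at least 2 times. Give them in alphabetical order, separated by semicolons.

had say; moon moon; rice painter

Bigram counts meeting the condition (at least 2 times):
  had say: 2
  moon moon: 3
  rice painter: 2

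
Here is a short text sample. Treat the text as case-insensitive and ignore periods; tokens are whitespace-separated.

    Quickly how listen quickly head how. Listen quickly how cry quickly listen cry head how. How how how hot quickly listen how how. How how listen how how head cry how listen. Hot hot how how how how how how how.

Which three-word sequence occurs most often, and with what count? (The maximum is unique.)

"how how how", 9 times

Trigram frequencies (highest first):
  how how how: 9
  how listen quickly: 2
  listen how how: 2
  quickly how listen: 1
  listen quickly head: 1
  quickly head how: 1
  … (23 more, each ≤ 1)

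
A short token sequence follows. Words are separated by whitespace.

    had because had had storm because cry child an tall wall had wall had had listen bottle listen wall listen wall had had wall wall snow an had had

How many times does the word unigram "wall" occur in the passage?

6

Scanning the 29 tokens for "wall":
  position 11: wall
  position 13: wall
  position 19: wall
  position 21: wall
  position 24: wall
  position 25: wall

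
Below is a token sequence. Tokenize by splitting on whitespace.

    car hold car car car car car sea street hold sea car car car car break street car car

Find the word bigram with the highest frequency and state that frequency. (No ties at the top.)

Bigram frequencies (highest first):
  car car: 8
  car hold: 1
  hold car: 1
  car sea: 1
  sea street: 1
  street hold: 1
  … (5 more, each ≤ 1)

"car car", 8 times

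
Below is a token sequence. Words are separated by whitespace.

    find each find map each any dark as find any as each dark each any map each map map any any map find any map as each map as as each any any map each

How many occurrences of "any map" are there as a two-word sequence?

4

Scanning the 34 overlapping bigram windows for "any map":
  position 15–16: any map
  position 21–22: any map
  position 24–25: any map
  position 33–34: any map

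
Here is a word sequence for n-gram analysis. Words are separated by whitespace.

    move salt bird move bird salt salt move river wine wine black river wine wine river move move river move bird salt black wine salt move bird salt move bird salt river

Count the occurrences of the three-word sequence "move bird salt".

Scanning the 30 overlapping trigram windows for "move bird salt":
  position 4–6: move bird salt
  position 20–22: move bird salt
  position 26–28: move bird salt
  position 29–31: move bird salt

4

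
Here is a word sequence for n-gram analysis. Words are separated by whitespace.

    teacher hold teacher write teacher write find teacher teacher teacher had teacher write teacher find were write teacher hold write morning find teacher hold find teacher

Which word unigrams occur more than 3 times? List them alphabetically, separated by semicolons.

find; teacher; write

Unigram counts meeting the condition (more than 3 times):
  find: 4
  teacher: 11
  write: 5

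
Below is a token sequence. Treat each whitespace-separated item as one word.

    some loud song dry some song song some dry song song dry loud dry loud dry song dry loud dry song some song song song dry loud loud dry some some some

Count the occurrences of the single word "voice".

0

Scanning the 32 tokens for "voice":
  (none found)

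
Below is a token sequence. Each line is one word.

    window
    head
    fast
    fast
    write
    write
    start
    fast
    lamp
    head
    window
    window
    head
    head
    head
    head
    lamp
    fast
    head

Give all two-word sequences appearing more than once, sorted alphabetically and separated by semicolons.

head head; window head

Bigram counts meeting the condition (more than once):
  head head: 3
  window head: 2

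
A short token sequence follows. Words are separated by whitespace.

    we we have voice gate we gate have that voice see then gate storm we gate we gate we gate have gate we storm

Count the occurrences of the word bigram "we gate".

Scanning the 23 overlapping bigram windows for "we gate":
  position 6–7: we gate
  position 15–16: we gate
  position 17–18: we gate
  position 19–20: we gate

4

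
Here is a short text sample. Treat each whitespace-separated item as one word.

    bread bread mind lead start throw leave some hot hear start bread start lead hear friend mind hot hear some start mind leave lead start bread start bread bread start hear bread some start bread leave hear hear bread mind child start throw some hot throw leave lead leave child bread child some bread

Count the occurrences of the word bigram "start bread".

Scanning the 53 overlapping bigram windows for "start bread":
  position 11–12: start bread
  position 25–26: start bread
  position 27–28: start bread
  position 34–35: start bread

4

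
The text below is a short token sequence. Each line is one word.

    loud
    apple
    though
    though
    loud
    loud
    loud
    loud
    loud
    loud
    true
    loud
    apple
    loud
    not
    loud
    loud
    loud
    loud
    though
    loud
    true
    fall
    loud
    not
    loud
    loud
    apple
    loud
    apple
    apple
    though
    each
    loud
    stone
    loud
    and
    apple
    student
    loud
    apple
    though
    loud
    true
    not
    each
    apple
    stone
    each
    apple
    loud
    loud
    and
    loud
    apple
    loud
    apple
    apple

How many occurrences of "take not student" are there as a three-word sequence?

0

Scanning the 56 overlapping trigram windows for "take not student":
  (none found)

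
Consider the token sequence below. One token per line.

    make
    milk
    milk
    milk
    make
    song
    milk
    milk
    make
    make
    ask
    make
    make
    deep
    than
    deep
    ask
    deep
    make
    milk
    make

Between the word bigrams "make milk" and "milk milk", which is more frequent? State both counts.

"make milk": 2 occurrences
"milk milk": 3 occurrences

"milk milk" (3 vs 2)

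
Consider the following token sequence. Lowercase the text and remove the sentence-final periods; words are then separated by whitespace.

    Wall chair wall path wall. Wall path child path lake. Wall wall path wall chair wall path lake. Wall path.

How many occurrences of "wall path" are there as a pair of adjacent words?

5

Scanning the 19 overlapping bigram windows for "wall path":
  position 3–4: wall path
  position 6–7: wall path
  position 12–13: wall path
  position 16–17: wall path
  position 19–20: wall path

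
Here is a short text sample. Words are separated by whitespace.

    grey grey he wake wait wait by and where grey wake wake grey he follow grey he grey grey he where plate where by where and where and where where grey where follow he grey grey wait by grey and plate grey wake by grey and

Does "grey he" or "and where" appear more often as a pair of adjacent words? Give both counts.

"grey he": 4 occurrences
"and where": 3 occurrences

"grey he" (4 vs 3)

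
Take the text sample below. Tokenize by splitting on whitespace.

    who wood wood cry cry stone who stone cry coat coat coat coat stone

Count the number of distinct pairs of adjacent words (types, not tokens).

14 tokens → 13 bigram windows in total.
Repeated bigrams (each contributes count−1 duplicates):
  coat coat: 3
2 duplicate windows → 13 − 2 = 11 distinct.

11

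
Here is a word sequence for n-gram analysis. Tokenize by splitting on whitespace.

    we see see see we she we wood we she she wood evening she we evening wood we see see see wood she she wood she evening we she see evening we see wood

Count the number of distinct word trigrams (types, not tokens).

34 tokens → 32 trigram windows in total.
Repeated trigrams (each contributes count−1 duplicates):
  see see see: 2
  she she wood: 2
  we see see: 2
3 duplicate windows → 32 − 3 = 29 distinct.

29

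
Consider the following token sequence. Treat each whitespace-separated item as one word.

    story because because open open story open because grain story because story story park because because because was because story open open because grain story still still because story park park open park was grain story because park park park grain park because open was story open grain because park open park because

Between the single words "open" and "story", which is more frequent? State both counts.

"story" (10 vs 9)

"open": 9 occurrences
"story": 10 occurrences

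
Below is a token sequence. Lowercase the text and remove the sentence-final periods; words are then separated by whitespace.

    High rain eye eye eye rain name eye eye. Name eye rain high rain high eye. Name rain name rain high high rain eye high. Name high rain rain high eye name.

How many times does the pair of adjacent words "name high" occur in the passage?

Scanning the 31 overlapping bigram windows for "name high":
  position 26–27: name high

1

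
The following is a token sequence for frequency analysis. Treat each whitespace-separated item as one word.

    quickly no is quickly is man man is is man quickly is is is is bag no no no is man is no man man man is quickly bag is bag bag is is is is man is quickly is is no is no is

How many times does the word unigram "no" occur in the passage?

Scanning the 45 tokens for "no":
  position 2: no
  position 17: no
  position 18: no
  position 19: no
  position 23: no
  position 42: no
  position 44: no

7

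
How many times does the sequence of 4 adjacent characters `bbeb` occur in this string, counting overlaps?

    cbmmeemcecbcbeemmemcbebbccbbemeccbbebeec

1

Sliding a length-4 window over the 40 characters (37 positions):
  position 34–37: bbeb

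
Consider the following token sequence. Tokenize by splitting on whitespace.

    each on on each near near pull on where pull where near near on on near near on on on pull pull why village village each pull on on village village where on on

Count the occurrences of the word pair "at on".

0

Scanning the 33 overlapping bigram windows for "at on":
  (none found)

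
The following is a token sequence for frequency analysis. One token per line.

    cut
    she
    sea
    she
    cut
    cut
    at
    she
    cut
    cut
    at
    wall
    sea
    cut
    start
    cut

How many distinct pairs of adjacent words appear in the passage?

12

16 tokens → 15 bigram windows in total.
Repeated bigrams (each contributes count−1 duplicates):
  cut at: 2
  cut cut: 2
  she cut: 2
3 duplicate windows → 15 − 3 = 12 distinct.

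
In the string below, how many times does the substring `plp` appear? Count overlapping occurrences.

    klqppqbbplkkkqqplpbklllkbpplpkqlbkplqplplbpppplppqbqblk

4

Sliding a length-3 window over the 55 characters (53 positions):
  position 16–18: plp
  position 27–29: plp
  position 38–40: plp
  position 46–48: plp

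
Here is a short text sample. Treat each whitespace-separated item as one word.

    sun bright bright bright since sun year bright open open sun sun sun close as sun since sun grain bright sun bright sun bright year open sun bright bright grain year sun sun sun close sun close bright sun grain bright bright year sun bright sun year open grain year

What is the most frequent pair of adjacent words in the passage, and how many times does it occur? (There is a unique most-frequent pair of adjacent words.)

"sun bright", 5 times

Bigram frequencies (highest first):
  sun bright: 5
  bright bright: 4
  sun sun: 4
  bright sun: 4
  sun close: 3
  since sun: 2
  … (19 more, each ≤ 2)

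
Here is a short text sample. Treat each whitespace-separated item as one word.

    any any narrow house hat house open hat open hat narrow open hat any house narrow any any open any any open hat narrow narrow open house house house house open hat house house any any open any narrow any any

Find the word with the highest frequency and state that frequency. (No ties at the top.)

"any", 12 times

Unigram frequencies (highest first):
  any: 12
  house: 9
  open: 8
  narrow: 6
  hat: 6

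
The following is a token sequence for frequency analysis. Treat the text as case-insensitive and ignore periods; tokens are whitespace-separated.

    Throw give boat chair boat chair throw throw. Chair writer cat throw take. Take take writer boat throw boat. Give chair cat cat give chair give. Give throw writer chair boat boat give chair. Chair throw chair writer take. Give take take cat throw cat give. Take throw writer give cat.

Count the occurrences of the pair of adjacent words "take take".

3

Scanning the 50 overlapping bigram windows for "take take":
  position 13–14: take take
  position 14–15: take take
  position 41–42: take take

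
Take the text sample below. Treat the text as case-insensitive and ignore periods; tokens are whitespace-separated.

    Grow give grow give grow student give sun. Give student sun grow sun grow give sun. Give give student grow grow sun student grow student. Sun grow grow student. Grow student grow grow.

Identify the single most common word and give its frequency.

"grow", 13 times

Unigram frequencies (highest first):
  grow: 13
  give: 7
  student: 7
  sun: 6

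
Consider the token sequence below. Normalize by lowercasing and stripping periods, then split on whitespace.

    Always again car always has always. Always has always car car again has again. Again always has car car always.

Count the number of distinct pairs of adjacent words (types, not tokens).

20 tokens → 19 bigram windows in total.
Repeated bigrams (each contributes count−1 duplicates):
  always has: 3
  car always: 2
  car car: 2
  has always: 2
5 duplicate windows → 19 − 5 = 14 distinct.

14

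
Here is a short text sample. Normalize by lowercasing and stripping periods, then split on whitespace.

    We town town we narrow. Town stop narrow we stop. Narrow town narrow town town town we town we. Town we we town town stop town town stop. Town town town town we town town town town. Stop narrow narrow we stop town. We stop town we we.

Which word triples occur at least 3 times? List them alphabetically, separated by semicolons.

town town stop; town town town; town town we; town we town; we town town

Trigram counts meeting the condition (at least 3 times):
  town town stop: 3
  town town town: 5
  town town we: 3
  town we town: 3
  we town town: 3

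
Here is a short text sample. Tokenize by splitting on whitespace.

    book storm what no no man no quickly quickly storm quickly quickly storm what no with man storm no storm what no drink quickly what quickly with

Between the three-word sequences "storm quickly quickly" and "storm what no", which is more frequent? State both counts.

"storm quickly quickly": 1 occurrence
"storm what no": 3 occurrences

"storm what no" (3 vs 1)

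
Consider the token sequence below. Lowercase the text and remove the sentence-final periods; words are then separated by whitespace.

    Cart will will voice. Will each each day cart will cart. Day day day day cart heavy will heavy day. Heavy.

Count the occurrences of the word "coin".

0

Scanning the 21 tokens for "coin":
  (none found)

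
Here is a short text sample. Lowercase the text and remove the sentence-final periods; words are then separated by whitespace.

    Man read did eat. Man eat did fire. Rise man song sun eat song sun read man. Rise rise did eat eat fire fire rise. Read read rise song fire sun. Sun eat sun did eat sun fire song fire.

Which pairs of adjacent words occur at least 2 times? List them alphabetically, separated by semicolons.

did eat; eat sun; fire rise; song fire; song sun; sun eat

Bigram counts meeting the condition (at least 2 times):
  did eat: 3
  eat sun: 2
  fire rise: 2
  song fire: 2
  song sun: 2
  sun eat: 2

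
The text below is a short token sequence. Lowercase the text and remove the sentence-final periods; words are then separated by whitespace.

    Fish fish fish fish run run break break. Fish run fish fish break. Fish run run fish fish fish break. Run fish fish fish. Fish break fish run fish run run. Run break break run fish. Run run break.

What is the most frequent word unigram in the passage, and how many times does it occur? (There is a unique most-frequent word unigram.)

Unigram frequencies (highest first):
  fish: 18
  run: 13
  break: 8

"fish", 18 times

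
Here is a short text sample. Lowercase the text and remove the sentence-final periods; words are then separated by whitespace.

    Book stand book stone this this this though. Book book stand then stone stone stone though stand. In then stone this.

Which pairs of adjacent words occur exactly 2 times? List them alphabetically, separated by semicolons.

book stand; stone stone; stone this; then stone; this this

Bigram counts meeting the condition (exactly 2 times):
  book stand: 2
  stone stone: 2
  stone this: 2
  then stone: 2
  this this: 2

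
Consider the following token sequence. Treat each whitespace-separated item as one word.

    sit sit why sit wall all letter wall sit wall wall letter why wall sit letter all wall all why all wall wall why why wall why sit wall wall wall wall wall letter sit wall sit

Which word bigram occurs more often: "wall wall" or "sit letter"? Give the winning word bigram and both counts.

"wall wall": 6 occurrences
"sit letter": 1 occurrence

"wall wall" (6 vs 1)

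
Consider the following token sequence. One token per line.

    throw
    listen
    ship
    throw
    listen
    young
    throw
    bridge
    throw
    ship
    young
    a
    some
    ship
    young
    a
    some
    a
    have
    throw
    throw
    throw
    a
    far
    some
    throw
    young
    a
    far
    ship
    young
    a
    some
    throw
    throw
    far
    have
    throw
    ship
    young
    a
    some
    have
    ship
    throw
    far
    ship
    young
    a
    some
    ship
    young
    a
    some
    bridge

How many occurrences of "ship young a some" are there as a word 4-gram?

Scanning the 52 overlapping 4-gram windows for "ship young a some":
  position 10–13: ship young a some
  position 14–17: ship young a some
  position 30–33: ship young a some
  position 39–42: ship young a some
  position 47–50: ship young a some
  position 51–54: ship young a some

6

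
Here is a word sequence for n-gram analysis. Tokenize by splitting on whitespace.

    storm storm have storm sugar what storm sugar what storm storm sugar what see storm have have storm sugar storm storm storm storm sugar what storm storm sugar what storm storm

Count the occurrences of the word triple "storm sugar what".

Scanning the 29 overlapping trigram windows for "storm sugar what":
  position 4–6: storm sugar what
  position 7–9: storm sugar what
  position 11–13: storm sugar what
  position 23–25: storm sugar what
  position 27–29: storm sugar what

5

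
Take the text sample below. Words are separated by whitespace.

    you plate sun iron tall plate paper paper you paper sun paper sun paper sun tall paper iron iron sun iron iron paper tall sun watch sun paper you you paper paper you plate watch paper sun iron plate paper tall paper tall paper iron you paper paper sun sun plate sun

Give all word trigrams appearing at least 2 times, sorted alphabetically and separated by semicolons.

paper paper you; paper sun paper; paper tall paper; sun paper sun; tall paper iron; you paper paper

Trigram counts meeting the condition (at least 2 times):
  paper paper you: 2
  paper sun paper: 2
  paper tall paper: 2
  sun paper sun: 2
  tall paper iron: 2
  you paper paper: 2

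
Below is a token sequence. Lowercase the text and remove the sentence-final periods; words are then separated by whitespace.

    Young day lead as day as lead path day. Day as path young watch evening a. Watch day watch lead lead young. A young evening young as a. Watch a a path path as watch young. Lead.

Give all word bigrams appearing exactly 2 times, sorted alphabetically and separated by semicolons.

Bigram counts meeting the condition (exactly 2 times):
  a watch: 2
  day as: 2

a watch; day as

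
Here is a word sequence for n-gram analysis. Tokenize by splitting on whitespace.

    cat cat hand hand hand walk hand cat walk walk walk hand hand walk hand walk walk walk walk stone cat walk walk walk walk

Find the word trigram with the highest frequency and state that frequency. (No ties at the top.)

"walk walk walk", 5 times

Trigram frequencies (highest first):
  walk walk walk: 5
  hand hand walk: 2
  hand walk hand: 2
  cat walk walk: 2
  cat cat hand: 1
  cat hand hand: 1
  … (10 more, each ≤ 1)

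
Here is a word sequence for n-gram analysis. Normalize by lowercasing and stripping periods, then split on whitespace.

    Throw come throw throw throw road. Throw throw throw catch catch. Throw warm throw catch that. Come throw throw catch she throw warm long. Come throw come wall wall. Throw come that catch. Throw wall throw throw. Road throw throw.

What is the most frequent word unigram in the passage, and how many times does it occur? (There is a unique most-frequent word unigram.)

"throw", 19 times

Unigram frequencies (highest first):
  throw: 19
  come: 5
  catch: 5
  wall: 3
  road: 2
  warm: 2
  … (3 more, each ≤ 2)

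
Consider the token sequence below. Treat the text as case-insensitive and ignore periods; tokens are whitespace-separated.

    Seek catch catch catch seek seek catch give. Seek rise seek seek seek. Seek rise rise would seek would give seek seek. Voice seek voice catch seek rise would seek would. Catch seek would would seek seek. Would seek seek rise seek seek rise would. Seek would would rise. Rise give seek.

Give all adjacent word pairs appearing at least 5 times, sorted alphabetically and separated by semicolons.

Bigram counts meeting the condition (at least 5 times):
  seek rise: 5
  seek seek: 8
  seek would: 5
  would seek: 5

seek rise; seek seek; seek would; would seek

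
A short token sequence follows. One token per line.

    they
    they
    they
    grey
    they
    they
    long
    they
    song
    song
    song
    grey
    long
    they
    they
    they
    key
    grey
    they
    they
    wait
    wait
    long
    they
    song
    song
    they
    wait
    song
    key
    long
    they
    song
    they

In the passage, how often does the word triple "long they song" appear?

3

Scanning the 32 overlapping trigram windows for "long they song":
  position 7–9: long they song
  position 23–25: long they song
  position 31–33: long they song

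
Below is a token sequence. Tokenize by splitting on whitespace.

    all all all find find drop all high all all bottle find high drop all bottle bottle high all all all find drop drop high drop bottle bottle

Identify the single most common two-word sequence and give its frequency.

"all all", 5 times

Bigram frequencies (highest first):
  all all: 5
  all find: 2
  find drop: 2
  drop all: 2
  high all: 2
  all bottle: 2
  … (10 more, each ≤ 2)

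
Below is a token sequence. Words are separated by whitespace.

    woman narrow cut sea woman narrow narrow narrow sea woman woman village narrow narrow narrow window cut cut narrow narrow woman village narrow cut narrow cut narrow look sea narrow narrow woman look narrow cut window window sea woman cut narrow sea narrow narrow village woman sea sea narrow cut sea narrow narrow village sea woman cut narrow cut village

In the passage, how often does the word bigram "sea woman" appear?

4

Scanning the 59 overlapping bigram windows for "sea woman":
  position 4–5: sea woman
  position 9–10: sea woman
  position 38–39: sea woman
  position 55–56: sea woman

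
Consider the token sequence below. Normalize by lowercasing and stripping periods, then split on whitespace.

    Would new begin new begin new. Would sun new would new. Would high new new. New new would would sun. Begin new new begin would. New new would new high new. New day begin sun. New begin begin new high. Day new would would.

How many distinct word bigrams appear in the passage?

19

44 tokens → 43 bigram windows in total.
Repeated bigrams (each contributes count−1 duplicates):
  new new: 6
  new would: 6
  begin new: 4
  new begin: 4
  would new: 4
  high new: 2
  new high: 2
  sun new: 2
  … (2 more repeated)
24 duplicate windows → 43 − 24 = 19 distinct.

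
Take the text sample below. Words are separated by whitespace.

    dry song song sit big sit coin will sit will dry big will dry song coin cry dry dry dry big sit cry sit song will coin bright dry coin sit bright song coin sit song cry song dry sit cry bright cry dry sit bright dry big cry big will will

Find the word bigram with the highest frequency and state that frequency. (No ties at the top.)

"dry big", 3 times

Bigram frequencies (highest first):
  dry big: 3
  dry song: 2
  big sit: 2
  will dry: 2
  big will: 2
  song coin: 2
  … (30 more, each ≤ 2)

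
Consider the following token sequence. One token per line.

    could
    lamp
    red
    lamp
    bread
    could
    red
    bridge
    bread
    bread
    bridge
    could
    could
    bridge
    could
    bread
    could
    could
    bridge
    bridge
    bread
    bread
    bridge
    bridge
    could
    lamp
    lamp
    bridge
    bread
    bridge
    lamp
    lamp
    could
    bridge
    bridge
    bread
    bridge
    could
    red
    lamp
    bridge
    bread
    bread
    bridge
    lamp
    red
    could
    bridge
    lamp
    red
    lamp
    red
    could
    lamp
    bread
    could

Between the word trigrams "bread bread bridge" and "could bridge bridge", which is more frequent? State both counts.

"bread bread bridge" (3 vs 2)

"bread bread bridge": 3 occurrences
"could bridge bridge": 2 occurrences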